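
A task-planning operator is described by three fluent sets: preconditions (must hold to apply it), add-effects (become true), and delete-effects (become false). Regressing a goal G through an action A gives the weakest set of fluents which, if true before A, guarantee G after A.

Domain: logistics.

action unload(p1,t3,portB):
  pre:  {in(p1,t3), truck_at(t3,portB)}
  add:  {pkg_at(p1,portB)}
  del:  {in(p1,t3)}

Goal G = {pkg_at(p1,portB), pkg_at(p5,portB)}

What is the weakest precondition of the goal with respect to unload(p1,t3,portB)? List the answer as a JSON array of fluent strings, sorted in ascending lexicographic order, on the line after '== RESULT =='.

Compute (G \ add) ∪ pre:
  G ∩ del = {}  (empty — regression defined)
  G \ add = {pkg_at(p1,portB), pkg_at(p5,portB)} \ {pkg_at(p1,portB)} = {pkg_at(p5,portB)}
  ∪ pre   = {pkg_at(p5,portB)} ∪ {in(p1,t3), truck_at(t3,portB)}
          = {in(p1,t3), pkg_at(p5,portB), truck_at(t3,portB)}

== RESULT ==
["in(p1,t3)", "pkg_at(p5,portB)", "truck_at(t3,portB)"]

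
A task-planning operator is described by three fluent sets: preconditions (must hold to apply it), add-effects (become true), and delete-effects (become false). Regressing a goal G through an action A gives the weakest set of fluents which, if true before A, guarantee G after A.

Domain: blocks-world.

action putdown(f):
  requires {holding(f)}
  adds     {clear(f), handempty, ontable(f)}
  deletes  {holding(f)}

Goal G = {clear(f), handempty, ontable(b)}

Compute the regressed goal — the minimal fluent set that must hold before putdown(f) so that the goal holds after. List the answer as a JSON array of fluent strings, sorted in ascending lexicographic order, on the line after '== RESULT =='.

Regress:
  G ∩ del = {}  (empty — regression defined)
  G \ add = {clear(f), handempty, ontable(b)} \ {clear(f), handempty, ontable(f)} = {ontable(b)}
  ∪ pre   = {ontable(b)} ∪ {holding(f)}
          = {holding(f), ontable(b)}

== RESULT ==
["holding(f)", "ontable(b)"]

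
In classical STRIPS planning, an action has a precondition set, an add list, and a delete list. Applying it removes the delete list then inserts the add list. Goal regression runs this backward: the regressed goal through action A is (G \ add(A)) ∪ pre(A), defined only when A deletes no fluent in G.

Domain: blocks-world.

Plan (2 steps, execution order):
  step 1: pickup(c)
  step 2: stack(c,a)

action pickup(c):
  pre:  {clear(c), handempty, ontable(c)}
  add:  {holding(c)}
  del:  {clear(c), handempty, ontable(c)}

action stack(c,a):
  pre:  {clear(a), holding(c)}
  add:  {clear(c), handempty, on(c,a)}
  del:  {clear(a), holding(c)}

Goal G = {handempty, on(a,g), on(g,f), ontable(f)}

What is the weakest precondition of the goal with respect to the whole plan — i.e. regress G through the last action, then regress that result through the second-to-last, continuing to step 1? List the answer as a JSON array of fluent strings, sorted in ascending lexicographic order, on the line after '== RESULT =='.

Work backward from the goal:
  through step 2 (stack(c,a)): drop {handempty}, keep {on(a,g), on(g,f), ontable(f)}, require {clear(a), holding(c)}
    → {clear(a), holding(c), on(a,g), on(g,f), ontable(f)}
  through step 1 (pickup(c)): drop {holding(c)}, keep {clear(a), on(a,g), on(g,f), ontable(f)}, require {clear(c), handempty, ontable(c)}
    → {clear(a), clear(c), handempty, on(a,g), on(g,f), ontable(c), ontable(f)}

== RESULT ==
["clear(a)", "clear(c)", "handempty", "on(a,g)", "on(g,f)", "ontable(c)", "ontable(f)"]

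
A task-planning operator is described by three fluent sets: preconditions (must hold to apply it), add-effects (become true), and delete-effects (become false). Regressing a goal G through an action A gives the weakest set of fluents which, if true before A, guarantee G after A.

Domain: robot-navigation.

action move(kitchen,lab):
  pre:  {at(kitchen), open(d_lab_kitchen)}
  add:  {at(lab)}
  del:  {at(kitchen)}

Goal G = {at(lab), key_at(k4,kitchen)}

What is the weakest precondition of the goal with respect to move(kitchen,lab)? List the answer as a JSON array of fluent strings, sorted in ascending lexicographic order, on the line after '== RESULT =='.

Compute (G \ add) ∪ pre:
  G ∩ del = {}  (empty — regression defined)
  G \ add = {at(lab), key_at(k4,kitchen)} \ {at(lab)} = {key_at(k4,kitchen)}
  ∪ pre   = {key_at(k4,kitchen)} ∪ {at(kitchen), open(d_lab_kitchen)}
          = {at(kitchen), key_at(k4,kitchen), open(d_lab_kitchen)}

== RESULT ==
["at(kitchen)", "key_at(k4,kitchen)", "open(d_lab_kitchen)"]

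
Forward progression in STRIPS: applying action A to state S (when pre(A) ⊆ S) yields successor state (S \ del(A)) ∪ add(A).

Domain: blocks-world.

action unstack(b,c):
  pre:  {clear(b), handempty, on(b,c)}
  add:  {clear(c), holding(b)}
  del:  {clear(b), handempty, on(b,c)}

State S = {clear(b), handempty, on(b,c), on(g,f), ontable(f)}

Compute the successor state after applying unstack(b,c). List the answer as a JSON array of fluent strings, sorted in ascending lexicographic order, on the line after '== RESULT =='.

Compute (S \ del) ∪ add:
  pre ⊆ S: {clear(b), handempty, on(b,c)} ⊆ S  — applicable
  S \ del = {on(g,f), ontable(f)}
  ∪ add   = {clear(c), holding(b), on(g,f), ontable(f)}

== RESULT ==
["clear(c)", "holding(b)", "on(g,f)", "ontable(f)"]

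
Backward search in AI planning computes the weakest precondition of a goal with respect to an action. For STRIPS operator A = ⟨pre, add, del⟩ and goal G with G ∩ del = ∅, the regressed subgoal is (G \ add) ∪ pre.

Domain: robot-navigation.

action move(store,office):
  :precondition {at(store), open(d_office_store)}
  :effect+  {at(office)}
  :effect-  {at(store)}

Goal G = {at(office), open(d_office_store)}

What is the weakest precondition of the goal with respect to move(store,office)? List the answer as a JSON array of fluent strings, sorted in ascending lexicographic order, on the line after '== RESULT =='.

Compute (G \ add) ∪ pre:
  G ∩ del = {}  (empty — regression defined)
  G \ add = {at(office), open(d_office_store)} \ {at(office)} = {open(d_office_store)}
  ∪ pre   = {open(d_office_store)} ∪ {at(store), open(d_office_store)}
          = {at(store), open(d_office_store)}

== RESULT ==
["at(store)", "open(d_office_store)"]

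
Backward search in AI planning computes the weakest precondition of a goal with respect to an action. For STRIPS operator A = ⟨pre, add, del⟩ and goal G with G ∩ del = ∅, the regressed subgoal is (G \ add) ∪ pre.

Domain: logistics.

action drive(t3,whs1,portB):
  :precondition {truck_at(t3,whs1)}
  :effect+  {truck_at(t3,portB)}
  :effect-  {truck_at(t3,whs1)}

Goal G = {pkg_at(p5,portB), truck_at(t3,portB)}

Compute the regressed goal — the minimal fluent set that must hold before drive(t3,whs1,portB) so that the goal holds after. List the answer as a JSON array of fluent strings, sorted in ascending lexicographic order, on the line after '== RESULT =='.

Compute (G \ add) ∪ pre:
  G ∩ del = {}  (empty — regression defined)
  G \ add = {pkg_at(p5,portB), truck_at(t3,portB)} \ {truck_at(t3,portB)} = {pkg_at(p5,portB)}
  ∪ pre   = {pkg_at(p5,portB)} ∪ {truck_at(t3,whs1)}
          = {pkg_at(p5,portB), truck_at(t3,whs1)}

== RESULT ==
["pkg_at(p5,portB)", "truck_at(t3,whs1)"]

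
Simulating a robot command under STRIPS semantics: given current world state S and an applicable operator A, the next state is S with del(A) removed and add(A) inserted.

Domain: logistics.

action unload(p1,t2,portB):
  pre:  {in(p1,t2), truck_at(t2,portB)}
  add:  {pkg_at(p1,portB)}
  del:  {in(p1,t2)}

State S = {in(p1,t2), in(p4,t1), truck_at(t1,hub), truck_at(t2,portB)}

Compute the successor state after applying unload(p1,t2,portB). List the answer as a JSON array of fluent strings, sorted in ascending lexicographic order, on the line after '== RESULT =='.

Progress:
  pre ⊆ S: {in(p1,t2), truck_at(t2,portB)} ⊆ S  — applicable
  S \ del = {in(p4,t1), truck_at(t1,hub), truck_at(t2,portB)}
  ∪ add   = {in(p4,t1), pkg_at(p1,portB), truck_at(t1,hub), truck_at(t2,portB)}

== RESULT ==
["in(p4,t1)", "pkg_at(p1,portB)", "truck_at(t1,hub)", "truck_at(t2,portB)"]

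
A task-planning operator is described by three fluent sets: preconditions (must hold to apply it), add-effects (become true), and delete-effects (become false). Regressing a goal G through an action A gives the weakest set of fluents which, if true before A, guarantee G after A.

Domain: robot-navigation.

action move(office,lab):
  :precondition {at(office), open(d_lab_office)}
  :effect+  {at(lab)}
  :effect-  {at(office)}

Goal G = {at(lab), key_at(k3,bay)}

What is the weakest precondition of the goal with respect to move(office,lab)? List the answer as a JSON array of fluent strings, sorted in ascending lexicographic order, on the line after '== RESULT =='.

Compute (G \ add) ∪ pre:
  G ∩ del = {}  (empty — regression defined)
  G \ add = {at(lab), key_at(k3,bay)} \ {at(lab)} = {key_at(k3,bay)}
  ∪ pre   = {key_at(k3,bay)} ∪ {at(office), open(d_lab_office)}
          = {at(office), key_at(k3,bay), open(d_lab_office)}

== RESULT ==
["at(office)", "key_at(k3,bay)", "open(d_lab_office)"]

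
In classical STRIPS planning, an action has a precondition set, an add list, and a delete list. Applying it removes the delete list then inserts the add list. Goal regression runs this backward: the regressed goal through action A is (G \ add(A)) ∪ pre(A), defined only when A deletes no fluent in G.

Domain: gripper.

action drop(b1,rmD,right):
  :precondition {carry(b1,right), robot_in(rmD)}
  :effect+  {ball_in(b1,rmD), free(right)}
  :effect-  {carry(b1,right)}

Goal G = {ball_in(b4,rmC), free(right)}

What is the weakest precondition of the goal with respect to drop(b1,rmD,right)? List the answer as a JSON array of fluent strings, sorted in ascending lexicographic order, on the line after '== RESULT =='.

Compute (G \ add) ∪ pre:
  G ∩ del = {}  (empty — regression defined)
  G \ add = {ball_in(b4,rmC), free(right)} \ {ball_in(b1,rmD), free(right)} = {ball_in(b4,rmC)}
  ∪ pre   = {ball_in(b4,rmC)} ∪ {carry(b1,right), robot_in(rmD)}
          = {ball_in(b4,rmC), carry(b1,right), robot_in(rmD)}

== RESULT ==
["ball_in(b4,rmC)", "carry(b1,right)", "robot_in(rmD)"]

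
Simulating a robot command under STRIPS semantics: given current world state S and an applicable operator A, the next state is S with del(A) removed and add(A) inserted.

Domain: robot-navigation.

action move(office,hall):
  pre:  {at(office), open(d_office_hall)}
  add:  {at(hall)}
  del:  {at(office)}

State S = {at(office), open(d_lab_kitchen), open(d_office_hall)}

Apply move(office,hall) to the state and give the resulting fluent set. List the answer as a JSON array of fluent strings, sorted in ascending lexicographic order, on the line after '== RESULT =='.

Progress:
  pre ⊆ S: {at(office), open(d_office_hall)} ⊆ S  — applicable
  S \ del = {open(d_lab_kitchen), open(d_office_hall)}
  ∪ add   = {at(hall), open(d_lab_kitchen), open(d_office_hall)}

== RESULT ==
["at(hall)", "open(d_lab_kitchen)", "open(d_office_hall)"]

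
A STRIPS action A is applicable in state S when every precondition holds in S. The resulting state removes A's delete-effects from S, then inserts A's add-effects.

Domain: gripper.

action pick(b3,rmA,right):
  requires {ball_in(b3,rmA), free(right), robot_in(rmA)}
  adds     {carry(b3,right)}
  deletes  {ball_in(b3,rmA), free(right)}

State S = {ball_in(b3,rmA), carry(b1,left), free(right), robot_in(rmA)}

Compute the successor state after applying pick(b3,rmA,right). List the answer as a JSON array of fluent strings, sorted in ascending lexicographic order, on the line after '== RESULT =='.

Compute (S \ del) ∪ add:
  pre ⊆ S: {ball_in(b3,rmA), free(right), robot_in(rmA)} ⊆ S  — applicable
  S \ del = {carry(b1,left), robot_in(rmA)}
  ∪ add   = {carry(b1,left), carry(b3,right), robot_in(rmA)}

== RESULT ==
["carry(b1,left)", "carry(b3,right)", "robot_in(rmA)"]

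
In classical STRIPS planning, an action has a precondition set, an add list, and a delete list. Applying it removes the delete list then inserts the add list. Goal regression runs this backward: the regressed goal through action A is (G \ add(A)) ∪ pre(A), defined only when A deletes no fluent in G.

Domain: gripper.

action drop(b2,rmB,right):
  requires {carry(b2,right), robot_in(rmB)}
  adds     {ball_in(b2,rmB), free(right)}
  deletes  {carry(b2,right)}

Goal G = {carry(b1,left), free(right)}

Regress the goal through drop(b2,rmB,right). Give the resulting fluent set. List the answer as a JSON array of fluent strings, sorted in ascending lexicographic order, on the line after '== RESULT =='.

Compute (G \ add) ∪ pre:
  G ∩ del = {}  (empty — regression defined)
  G \ add = {carry(b1,left), free(right)} \ {ball_in(b2,rmB), free(right)} = {carry(b1,left)}
  ∪ pre   = {carry(b1,left)} ∪ {carry(b2,right), robot_in(rmB)}
          = {carry(b1,left), carry(b2,right), robot_in(rmB)}

== RESULT ==
["carry(b1,left)", "carry(b2,right)", "robot_in(rmB)"]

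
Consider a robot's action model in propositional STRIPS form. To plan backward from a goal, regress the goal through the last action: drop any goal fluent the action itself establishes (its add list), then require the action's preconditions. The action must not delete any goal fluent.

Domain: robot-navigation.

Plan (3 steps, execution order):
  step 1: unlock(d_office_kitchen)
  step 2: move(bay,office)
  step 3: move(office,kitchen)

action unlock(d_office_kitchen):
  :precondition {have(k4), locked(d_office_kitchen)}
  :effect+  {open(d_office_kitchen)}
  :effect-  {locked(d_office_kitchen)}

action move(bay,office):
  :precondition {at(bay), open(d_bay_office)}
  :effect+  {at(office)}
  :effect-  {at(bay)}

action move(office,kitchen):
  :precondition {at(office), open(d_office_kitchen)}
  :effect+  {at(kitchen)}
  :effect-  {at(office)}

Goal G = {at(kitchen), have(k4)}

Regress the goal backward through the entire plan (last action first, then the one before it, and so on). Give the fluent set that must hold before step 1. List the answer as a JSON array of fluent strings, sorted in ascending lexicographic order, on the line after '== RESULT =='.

Work backward from the goal:
  through step 3 (move(office,kitchen)): drop {at(kitchen)}, keep {have(k4)}, require {at(office), open(d_office_kitchen)}
    → {at(office), have(k4), open(d_office_kitchen)}
  through step 2 (move(bay,office)): drop {at(office)}, keep {have(k4), open(d_office_kitchen)}, require {at(bay), open(d_bay_office)}
    → {at(bay), have(k4), open(d_bay_office), open(d_office_kitchen)}
  through step 1 (unlock(d_office_kitchen)): drop {open(d_office_kitchen)}, keep {at(bay), have(k4), open(d_bay_office)}, require {have(k4), locked(d_office_kitchen)}
    → {at(bay), have(k4), locked(d_office_kitchen), open(d_bay_office)}

== RESULT ==
["at(bay)", "have(k4)", "locked(d_office_kitchen)", "open(d_bay_office)"]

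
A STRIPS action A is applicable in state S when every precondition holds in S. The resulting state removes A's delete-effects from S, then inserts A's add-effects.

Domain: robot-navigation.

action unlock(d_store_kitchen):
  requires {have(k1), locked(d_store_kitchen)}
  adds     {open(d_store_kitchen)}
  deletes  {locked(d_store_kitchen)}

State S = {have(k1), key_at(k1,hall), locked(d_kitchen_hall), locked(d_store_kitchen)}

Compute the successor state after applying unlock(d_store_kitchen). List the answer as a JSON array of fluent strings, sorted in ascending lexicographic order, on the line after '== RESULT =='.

Compute (S \ del) ∪ add:
  pre ⊆ S: {have(k1), locked(d_store_kitchen)} ⊆ S  — applicable
  S \ del = {have(k1), key_at(k1,hall), locked(d_kitchen_hall)}
  ∪ add   = {have(k1), key_at(k1,hall), locked(d_kitchen_hall), open(d_store_kitchen)}

== RESULT ==
["have(k1)", "key_at(k1,hall)", "locked(d_kitchen_hall)", "open(d_store_kitchen)"]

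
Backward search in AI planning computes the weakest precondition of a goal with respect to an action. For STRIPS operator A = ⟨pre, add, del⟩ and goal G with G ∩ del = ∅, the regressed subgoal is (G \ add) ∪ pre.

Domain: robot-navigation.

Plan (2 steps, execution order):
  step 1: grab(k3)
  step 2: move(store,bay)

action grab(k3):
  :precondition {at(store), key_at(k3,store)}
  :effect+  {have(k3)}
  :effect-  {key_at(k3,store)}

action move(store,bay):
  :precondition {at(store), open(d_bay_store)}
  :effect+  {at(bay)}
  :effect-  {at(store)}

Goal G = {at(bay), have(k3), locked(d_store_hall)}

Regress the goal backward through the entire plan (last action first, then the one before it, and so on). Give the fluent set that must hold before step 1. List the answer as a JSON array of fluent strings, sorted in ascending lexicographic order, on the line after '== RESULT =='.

Work backward from the goal:
  through step 2 (move(store,bay)): drop {at(bay)}, keep {have(k3), locked(d_store_hall)}, require {at(store), open(d_bay_store)}
    → {at(store), have(k3), locked(d_store_hall), open(d_bay_store)}
  through step 1 (grab(k3)): drop {have(k3)}, keep {at(store), locked(d_store_hall), open(d_bay_store)}, require {at(store), key_at(k3,store)}
    → {at(store), key_at(k3,store), locked(d_store_hall), open(d_bay_store)}

== RESULT ==
["at(store)", "key_at(k3,store)", "locked(d_store_hall)", "open(d_bay_store)"]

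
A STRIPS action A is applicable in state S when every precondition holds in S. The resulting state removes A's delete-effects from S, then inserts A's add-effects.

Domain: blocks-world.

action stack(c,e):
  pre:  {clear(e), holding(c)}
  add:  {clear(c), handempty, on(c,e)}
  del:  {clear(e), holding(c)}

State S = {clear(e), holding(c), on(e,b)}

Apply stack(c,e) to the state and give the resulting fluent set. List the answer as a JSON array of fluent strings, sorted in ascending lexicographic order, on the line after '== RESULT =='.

Progress:
  pre ⊆ S: {clear(e), holding(c)} ⊆ S  — applicable
  S \ del = {on(e,b)}
  ∪ add   = {clear(c), handempty, on(c,e), on(e,b)}

== RESULT ==
["clear(c)", "handempty", "on(c,e)", "on(e,b)"]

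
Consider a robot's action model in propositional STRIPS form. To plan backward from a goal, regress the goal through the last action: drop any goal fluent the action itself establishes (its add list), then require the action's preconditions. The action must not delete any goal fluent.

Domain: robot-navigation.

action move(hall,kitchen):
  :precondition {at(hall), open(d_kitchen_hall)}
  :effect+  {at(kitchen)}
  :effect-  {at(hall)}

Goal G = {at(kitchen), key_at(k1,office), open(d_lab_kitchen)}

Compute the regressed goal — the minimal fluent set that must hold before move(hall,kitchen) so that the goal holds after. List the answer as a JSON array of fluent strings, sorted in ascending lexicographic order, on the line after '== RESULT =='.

Compute (G \ add) ∪ pre:
  G ∩ del = {}  (empty — regression defined)
  G \ add = {at(kitchen), key_at(k1,office), open(d_lab_kitchen)} \ {at(kitchen)} = {key_at(k1,office), open(d_lab_kitchen)}
  ∪ pre   = {key_at(k1,office), open(d_lab_kitchen)} ∪ {at(hall), open(d_kitchen_hall)}
          = {at(hall), key_at(k1,office), open(d_kitchen_hall), open(d_lab_kitchen)}

== RESULT ==
["at(hall)", "key_at(k1,office)", "open(d_kitchen_hall)", "open(d_lab_kitchen)"]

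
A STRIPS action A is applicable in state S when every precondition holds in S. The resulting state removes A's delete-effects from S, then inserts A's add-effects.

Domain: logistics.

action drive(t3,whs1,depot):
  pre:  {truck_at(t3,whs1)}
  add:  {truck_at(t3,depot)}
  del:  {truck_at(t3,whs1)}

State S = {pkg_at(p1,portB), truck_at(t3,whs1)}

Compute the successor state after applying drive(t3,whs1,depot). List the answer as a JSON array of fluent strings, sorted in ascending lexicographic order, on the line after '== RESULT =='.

Progress:
  pre ⊆ S: {truck_at(t3,whs1)} ⊆ S  — applicable
  S \ del = {pkg_at(p1,portB)}
  ∪ add   = {pkg_at(p1,portB), truck_at(t3,depot)}

== RESULT ==
["pkg_at(p1,portB)", "truck_at(t3,depot)"]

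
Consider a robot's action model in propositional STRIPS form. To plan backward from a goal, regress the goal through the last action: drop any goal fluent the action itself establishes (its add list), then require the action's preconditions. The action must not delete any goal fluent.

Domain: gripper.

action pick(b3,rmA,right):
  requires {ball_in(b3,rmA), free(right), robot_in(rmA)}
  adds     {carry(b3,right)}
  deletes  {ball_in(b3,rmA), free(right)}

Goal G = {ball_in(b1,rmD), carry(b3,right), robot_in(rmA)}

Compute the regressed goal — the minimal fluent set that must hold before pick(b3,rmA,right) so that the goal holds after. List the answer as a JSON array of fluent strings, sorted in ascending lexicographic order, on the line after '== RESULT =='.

Compute (G \ add) ∪ pre:
  G ∩ del = {}  (empty — regression defined)
  G \ add = {ball_in(b1,rmD), carry(b3,right), robot_in(rmA)} \ {carry(b3,right)} = {ball_in(b1,rmD), robot_in(rmA)}
  ∪ pre   = {ball_in(b1,rmD), robot_in(rmA)} ∪ {ball_in(b3,rmA), free(right), robot_in(rmA)}
          = {ball_in(b1,rmD), ball_in(b3,rmA), free(right), robot_in(rmA)}

== RESULT ==
["ball_in(b1,rmD)", "ball_in(b3,rmA)", "free(right)", "robot_in(rmA)"]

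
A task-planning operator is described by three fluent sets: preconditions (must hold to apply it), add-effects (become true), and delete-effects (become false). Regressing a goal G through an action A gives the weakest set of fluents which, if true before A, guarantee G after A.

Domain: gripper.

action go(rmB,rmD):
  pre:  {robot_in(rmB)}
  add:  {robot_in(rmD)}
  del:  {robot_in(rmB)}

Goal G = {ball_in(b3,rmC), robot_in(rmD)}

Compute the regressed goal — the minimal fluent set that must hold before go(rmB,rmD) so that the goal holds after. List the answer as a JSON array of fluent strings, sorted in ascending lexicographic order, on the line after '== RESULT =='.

Regress:
  G ∩ del = {}  (empty — regression defined)
  G \ add = {ball_in(b3,rmC), robot_in(rmD)} \ {robot_in(rmD)} = {ball_in(b3,rmC)}
  ∪ pre   = {ball_in(b3,rmC)} ∪ {robot_in(rmB)}
          = {ball_in(b3,rmC), robot_in(rmB)}

== RESULT ==
["ball_in(b3,rmC)", "robot_in(rmB)"]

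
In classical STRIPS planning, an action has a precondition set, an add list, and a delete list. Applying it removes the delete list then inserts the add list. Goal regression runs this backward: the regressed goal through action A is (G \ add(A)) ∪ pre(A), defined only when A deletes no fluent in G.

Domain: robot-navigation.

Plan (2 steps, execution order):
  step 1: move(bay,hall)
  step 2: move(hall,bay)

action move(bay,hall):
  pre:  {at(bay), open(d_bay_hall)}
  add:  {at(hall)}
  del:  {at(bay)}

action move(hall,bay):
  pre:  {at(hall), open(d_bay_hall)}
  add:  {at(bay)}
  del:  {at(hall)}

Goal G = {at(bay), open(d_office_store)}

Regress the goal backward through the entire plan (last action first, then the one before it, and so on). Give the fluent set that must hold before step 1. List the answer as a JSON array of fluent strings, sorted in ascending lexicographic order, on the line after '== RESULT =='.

Regress step by step:
  through step 2 (move(hall,bay)): drop {at(bay)}, keep {open(d_office_store)}, require {at(hall), open(d_bay_hall)}
    → {at(hall), open(d_bay_hall), open(d_office_store)}
  through step 1 (move(bay,hall)): drop {at(hall)}, keep {open(d_bay_hall), open(d_office_store)}, require {at(bay), open(d_bay_hall)}
    → {at(bay), open(d_bay_hall), open(d_office_store)}

== RESULT ==
["at(bay)", "open(d_bay_hall)", "open(d_office_store)"]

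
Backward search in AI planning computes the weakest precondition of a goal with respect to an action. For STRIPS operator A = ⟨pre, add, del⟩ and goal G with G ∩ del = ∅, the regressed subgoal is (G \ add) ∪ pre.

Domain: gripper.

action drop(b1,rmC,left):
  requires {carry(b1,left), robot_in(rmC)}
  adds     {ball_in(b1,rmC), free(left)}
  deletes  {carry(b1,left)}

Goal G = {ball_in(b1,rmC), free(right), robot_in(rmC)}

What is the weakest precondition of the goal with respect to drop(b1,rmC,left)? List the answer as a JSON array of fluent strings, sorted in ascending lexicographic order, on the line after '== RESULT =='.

Compute (G \ add) ∪ pre:
  G ∩ del = {}  (empty — regression defined)
  G \ add = {ball_in(b1,rmC), free(right), robot_in(rmC)} \ {ball_in(b1,rmC), free(left)} = {free(right), robot_in(rmC)}
  ∪ pre   = {free(right), robot_in(rmC)} ∪ {carry(b1,left), robot_in(rmC)}
          = {carry(b1,left), free(right), robot_in(rmC)}

== RESULT ==
["carry(b1,left)", "free(right)", "robot_in(rmC)"]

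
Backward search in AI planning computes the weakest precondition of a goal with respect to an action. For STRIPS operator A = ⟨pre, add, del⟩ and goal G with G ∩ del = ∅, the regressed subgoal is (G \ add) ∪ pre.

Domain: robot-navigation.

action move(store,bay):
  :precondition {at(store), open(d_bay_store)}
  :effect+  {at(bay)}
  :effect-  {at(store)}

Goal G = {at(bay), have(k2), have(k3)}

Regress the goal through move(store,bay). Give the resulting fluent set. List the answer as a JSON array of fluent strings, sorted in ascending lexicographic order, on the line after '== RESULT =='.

Compute (G \ add) ∪ pre:
  G ∩ del = {}  (empty — regression defined)
  G \ add = {at(bay), have(k2), have(k3)} \ {at(bay)} = {have(k2), have(k3)}
  ∪ pre   = {have(k2), have(k3)} ∪ {at(store), open(d_bay_store)}
          = {at(store), have(k2), have(k3), open(d_bay_store)}

== RESULT ==
["at(store)", "have(k2)", "have(k3)", "open(d_bay_store)"]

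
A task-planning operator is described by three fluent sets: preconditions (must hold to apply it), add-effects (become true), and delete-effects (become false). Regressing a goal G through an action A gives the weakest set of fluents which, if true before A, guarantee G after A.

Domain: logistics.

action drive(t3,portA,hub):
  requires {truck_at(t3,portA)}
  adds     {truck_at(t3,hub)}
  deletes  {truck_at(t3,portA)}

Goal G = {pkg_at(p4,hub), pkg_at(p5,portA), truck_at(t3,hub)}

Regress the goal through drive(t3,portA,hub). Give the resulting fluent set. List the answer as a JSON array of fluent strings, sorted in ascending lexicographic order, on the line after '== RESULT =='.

Compute (G \ add) ∪ pre:
  G ∩ del = {}  (empty — regression defined)
  G \ add = {pkg_at(p4,hub), pkg_at(p5,portA), truck_at(t3,hub)} \ {truck_at(t3,hub)} = {pkg_at(p4,hub), pkg_at(p5,portA)}
  ∪ pre   = {pkg_at(p4,hub), pkg_at(p5,portA)} ∪ {truck_at(t3,portA)}
          = {pkg_at(p4,hub), pkg_at(p5,portA), truck_at(t3,portA)}

== RESULT ==
["pkg_at(p4,hub)", "pkg_at(p5,portA)", "truck_at(t3,portA)"]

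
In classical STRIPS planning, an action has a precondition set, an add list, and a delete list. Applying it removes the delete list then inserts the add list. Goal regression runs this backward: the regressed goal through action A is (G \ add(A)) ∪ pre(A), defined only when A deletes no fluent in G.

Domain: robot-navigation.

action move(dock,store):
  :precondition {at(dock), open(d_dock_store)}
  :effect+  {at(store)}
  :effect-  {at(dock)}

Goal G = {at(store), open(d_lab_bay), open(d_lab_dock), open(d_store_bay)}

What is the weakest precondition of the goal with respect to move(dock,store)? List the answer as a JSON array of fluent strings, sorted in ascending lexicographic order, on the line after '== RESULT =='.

Regress:
  G ∩ del = {}  (empty — regression defined)
  G \ add = {at(store), open(d_lab_bay), open(d_lab_dock), open(d_store_bay)} \ {at(store)} = {open(d_lab_bay), open(d_lab_dock), open(d_store_bay)}
  ∪ pre   = {open(d_lab_bay), open(d_lab_dock), open(d_store_bay)} ∪ {at(dock), open(d_dock_store)}
          = {at(dock), open(d_dock_store), open(d_lab_bay), open(d_lab_dock), open(d_store_bay)}

== RESULT ==
["at(dock)", "open(d_dock_store)", "open(d_lab_bay)", "open(d_lab_dock)", "open(d_store_bay)"]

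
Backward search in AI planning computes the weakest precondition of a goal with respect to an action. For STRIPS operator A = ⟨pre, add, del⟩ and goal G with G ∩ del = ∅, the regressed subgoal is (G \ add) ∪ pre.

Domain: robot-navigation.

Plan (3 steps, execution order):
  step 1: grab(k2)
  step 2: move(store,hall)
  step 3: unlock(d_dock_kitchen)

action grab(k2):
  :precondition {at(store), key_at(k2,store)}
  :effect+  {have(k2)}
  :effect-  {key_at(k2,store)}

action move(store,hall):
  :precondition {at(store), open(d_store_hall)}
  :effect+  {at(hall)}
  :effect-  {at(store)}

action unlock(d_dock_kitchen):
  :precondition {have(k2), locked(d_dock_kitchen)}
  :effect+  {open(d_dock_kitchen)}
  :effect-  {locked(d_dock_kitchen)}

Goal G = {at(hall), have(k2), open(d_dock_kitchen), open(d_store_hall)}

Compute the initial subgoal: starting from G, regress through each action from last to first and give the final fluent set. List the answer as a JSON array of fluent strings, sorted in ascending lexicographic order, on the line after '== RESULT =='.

Work backward from the goal:
  through step 3 (unlock(d_dock_kitchen)): drop {open(d_dock_kitchen)}, keep {at(hall), have(k2), open(d_store_hall)}, require {have(k2), locked(d_dock_kitchen)}
    → {at(hall), have(k2), locked(d_dock_kitchen), open(d_store_hall)}
  through step 2 (move(store,hall)): drop {at(hall)}, keep {have(k2), locked(d_dock_kitchen), open(d_store_hall)}, require {at(store), open(d_store_hall)}
    → {at(store), have(k2), locked(d_dock_kitchen), open(d_store_hall)}
  through step 1 (grab(k2)): drop {have(k2)}, keep {at(store), locked(d_dock_kitchen), open(d_store_hall)}, require {at(store), key_at(k2,store)}
    → {at(store), key_at(k2,store), locked(d_dock_kitchen), open(d_store_hall)}

== RESULT ==
["at(store)", "key_at(k2,store)", "locked(d_dock_kitchen)", "open(d_store_hall)"]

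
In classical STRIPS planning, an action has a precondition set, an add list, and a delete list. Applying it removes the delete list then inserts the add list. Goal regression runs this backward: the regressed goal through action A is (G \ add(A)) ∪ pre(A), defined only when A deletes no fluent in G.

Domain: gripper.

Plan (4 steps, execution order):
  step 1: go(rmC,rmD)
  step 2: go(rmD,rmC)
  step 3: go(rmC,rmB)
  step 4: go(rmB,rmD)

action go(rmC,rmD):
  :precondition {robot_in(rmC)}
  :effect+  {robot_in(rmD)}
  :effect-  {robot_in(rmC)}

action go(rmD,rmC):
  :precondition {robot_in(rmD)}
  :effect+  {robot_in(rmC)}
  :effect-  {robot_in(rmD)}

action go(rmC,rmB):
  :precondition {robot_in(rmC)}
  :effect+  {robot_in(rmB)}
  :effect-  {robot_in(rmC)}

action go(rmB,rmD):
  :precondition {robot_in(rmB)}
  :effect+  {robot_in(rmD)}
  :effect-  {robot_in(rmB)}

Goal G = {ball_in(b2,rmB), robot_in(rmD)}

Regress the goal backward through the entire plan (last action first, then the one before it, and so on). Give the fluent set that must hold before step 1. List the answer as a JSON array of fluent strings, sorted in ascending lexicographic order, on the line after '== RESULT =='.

Work backward from the goal:
  through step 4 (go(rmB,rmD)): drop {robot_in(rmD)}, keep {ball_in(b2,rmB)}, require {robot_in(rmB)}
    → {ball_in(b2,rmB), robot_in(rmB)}
  through step 3 (go(rmC,rmB)): drop {robot_in(rmB)}, keep {ball_in(b2,rmB)}, require {robot_in(rmC)}
    → {ball_in(b2,rmB), robot_in(rmC)}
  through step 2 (go(rmD,rmC)): drop {robot_in(rmC)}, keep {ball_in(b2,rmB)}, require {robot_in(rmD)}
    → {ball_in(b2,rmB), robot_in(rmD)}
  through step 1 (go(rmC,rmD)): drop {robot_in(rmD)}, keep {ball_in(b2,rmB)}, require {robot_in(rmC)}
    → {ball_in(b2,rmB), robot_in(rmC)}

== RESULT ==
["ball_in(b2,rmB)", "robot_in(rmC)"]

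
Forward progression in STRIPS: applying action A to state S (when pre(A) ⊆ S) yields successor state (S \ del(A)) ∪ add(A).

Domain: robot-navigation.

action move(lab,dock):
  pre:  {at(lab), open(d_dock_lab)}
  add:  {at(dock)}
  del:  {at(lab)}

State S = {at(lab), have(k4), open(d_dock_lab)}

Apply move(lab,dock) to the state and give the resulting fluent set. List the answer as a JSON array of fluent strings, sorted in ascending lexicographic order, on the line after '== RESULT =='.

Compute (S \ del) ∪ add:
  pre ⊆ S: {at(lab), open(d_dock_lab)} ⊆ S  — applicable
  S \ del = {have(k4), open(d_dock_lab)}
  ∪ add   = {at(dock), have(k4), open(d_dock_lab)}

== RESULT ==
["at(dock)", "have(k4)", "open(d_dock_lab)"]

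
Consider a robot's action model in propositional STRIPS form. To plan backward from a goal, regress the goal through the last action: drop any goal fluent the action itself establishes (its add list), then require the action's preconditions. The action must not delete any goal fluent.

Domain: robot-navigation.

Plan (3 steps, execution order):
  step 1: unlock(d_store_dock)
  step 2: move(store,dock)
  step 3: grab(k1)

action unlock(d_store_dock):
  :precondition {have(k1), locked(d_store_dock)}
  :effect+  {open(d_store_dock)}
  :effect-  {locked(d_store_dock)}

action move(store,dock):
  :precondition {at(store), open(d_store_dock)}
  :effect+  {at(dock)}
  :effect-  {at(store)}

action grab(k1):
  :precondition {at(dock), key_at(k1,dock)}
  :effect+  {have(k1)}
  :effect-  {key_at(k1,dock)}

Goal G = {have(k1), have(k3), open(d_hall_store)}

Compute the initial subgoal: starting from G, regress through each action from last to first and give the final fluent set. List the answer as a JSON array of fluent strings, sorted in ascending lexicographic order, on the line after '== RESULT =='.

Regress step by step:
  through step 3 (grab(k1)): drop {have(k1)}, keep {have(k3), open(d_hall_store)}, require {at(dock), key_at(k1,dock)}
    → {at(dock), have(k3), key_at(k1,dock), open(d_hall_store)}
  through step 2 (move(store,dock)): drop {at(dock)}, keep {have(k3), key_at(k1,dock), open(d_hall_store)}, require {at(store), open(d_store_dock)}
    → {at(store), have(k3), key_at(k1,dock), open(d_hall_store), open(d_store_dock)}
  through step 1 (unlock(d_store_dock)): drop {open(d_store_dock)}, keep {at(store), have(k3), key_at(k1,dock), open(d_hall_store)}, require {have(k1), locked(d_store_dock)}
    → {at(store), have(k1), have(k3), key_at(k1,dock), locked(d_store_dock), open(d_hall_store)}

== RESULT ==
["at(store)", "have(k1)", "have(k3)", "key_at(k1,dock)", "locked(d_store_dock)", "open(d_hall_store)"]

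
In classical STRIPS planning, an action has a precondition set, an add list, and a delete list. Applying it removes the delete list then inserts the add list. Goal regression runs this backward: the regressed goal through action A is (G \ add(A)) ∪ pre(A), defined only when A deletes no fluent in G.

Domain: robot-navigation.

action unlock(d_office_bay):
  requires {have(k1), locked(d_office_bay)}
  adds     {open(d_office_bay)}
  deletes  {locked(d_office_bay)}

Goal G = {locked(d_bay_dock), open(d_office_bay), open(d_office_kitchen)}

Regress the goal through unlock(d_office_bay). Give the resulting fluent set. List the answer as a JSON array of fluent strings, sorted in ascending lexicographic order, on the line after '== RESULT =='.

Compute (G \ add) ∪ pre:
  G ∩ del = {}  (empty — regression defined)
  G \ add = {locked(d_bay_dock), open(d_office_bay), open(d_office_kitchen)} \ {open(d_office_bay)} = {locked(d_bay_dock), open(d_office_kitchen)}
  ∪ pre   = {locked(d_bay_dock), open(d_office_kitchen)} ∪ {have(k1), locked(d_office_bay)}
          = {have(k1), locked(d_bay_dock), locked(d_office_bay), open(d_office_kitchen)}

== RESULT ==
["have(k1)", "locked(d_bay_dock)", "locked(d_office_bay)", "open(d_office_kitchen)"]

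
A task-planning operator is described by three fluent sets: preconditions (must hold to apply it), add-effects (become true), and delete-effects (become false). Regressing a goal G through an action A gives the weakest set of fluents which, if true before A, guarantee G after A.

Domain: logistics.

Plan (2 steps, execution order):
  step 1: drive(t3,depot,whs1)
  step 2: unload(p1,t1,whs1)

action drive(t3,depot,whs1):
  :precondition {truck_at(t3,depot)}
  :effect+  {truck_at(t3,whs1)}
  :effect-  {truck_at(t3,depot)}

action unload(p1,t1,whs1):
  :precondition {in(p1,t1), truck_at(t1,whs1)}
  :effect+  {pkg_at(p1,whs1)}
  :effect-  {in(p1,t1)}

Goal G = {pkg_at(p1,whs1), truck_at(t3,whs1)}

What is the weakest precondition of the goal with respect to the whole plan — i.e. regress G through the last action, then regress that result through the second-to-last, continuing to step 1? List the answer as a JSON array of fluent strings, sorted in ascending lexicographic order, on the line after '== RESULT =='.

Work backward from the goal:
  through step 2 (unload(p1,t1,whs1)): drop {pkg_at(p1,whs1)}, keep {truck_at(t3,whs1)}, require {in(p1,t1), truck_at(t1,whs1)}
    → {in(p1,t1), truck_at(t1,whs1), truck_at(t3,whs1)}
  through step 1 (drive(t3,depot,whs1)): drop {truck_at(t3,whs1)}, keep {in(p1,t1), truck_at(t1,whs1)}, require {truck_at(t3,depot)}
    → {in(p1,t1), truck_at(t1,whs1), truck_at(t3,depot)}

== RESULT ==
["in(p1,t1)", "truck_at(t1,whs1)", "truck_at(t3,depot)"]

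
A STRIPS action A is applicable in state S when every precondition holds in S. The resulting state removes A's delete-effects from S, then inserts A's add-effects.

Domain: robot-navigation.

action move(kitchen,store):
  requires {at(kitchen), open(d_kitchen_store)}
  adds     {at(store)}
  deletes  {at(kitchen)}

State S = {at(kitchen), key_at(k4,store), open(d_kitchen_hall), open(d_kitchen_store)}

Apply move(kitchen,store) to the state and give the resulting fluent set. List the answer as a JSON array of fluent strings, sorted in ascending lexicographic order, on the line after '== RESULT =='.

Progress:
  pre ⊆ S: {at(kitchen), open(d_kitchen_store)} ⊆ S  — applicable
  S \ del = {key_at(k4,store), open(d_kitchen_hall), open(d_kitchen_store)}
  ∪ add   = {at(store), key_at(k4,store), open(d_kitchen_hall), open(d_kitchen_store)}

== RESULT ==
["at(store)", "key_at(k4,store)", "open(d_kitchen_hall)", "open(d_kitchen_store)"]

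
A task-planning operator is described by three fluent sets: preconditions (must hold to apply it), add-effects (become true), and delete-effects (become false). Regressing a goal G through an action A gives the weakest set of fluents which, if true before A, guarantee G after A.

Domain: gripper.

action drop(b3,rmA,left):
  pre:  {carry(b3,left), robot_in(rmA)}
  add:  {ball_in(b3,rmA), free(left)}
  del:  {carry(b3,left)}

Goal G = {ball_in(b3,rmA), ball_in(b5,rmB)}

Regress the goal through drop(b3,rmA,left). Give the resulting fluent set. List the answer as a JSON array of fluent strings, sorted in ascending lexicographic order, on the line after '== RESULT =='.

Regress:
  G ∩ del = {}  (empty — regression defined)
  G \ add = {ball_in(b3,rmA), ball_in(b5,rmB)} \ {ball_in(b3,rmA), free(left)} = {ball_in(b5,rmB)}
  ∪ pre   = {ball_in(b5,rmB)} ∪ {carry(b3,left), robot_in(rmA)}
          = {ball_in(b5,rmB), carry(b3,left), robot_in(rmA)}

== RESULT ==
["ball_in(b5,rmB)", "carry(b3,left)", "robot_in(rmA)"]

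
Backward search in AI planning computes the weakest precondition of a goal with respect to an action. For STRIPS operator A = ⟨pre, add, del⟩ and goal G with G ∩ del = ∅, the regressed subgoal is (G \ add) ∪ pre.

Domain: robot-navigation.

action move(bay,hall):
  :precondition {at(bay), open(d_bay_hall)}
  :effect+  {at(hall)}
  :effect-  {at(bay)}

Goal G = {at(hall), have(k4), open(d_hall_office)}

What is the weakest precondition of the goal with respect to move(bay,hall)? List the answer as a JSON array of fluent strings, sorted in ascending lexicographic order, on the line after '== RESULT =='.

Compute (G \ add) ∪ pre:
  G ∩ del = {}  (empty — regression defined)
  G \ add = {at(hall), have(k4), open(d_hall_office)} \ {at(hall)} = {have(k4), open(d_hall_office)}
  ∪ pre   = {have(k4), open(d_hall_office)} ∪ {at(bay), open(d_bay_hall)}
          = {at(bay), have(k4), open(d_bay_hall), open(d_hall_office)}

== RESULT ==
["at(bay)", "have(k4)", "open(d_bay_hall)", "open(d_hall_office)"]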